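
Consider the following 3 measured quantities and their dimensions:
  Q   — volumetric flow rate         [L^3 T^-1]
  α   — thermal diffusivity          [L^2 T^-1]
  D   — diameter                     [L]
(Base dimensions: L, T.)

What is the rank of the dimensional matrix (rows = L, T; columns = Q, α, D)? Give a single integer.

2

Exponent matrix [L,T] × [Q,α,D]:
  L: [ 3  2  1]
  T: [-1 -1  0]
RREF → pivots at {Q,α} ⇒ r = 2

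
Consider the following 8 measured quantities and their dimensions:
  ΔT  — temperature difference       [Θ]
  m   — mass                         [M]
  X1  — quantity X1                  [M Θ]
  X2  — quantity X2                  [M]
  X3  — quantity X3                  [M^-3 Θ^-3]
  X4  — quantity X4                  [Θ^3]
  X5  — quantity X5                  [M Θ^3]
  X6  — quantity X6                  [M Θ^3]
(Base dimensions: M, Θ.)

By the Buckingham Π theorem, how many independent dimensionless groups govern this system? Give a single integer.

Write exponents as rows M,Θ / cols ΔT,m,X1,X2,X3,X4,X5,X6:
  M: [ 0  1  1  1 -3  0  1  1]
  Θ: [ 1  0  1  0 -3  3  3  3]
Echelon form has 2 nonzero rows (pivots: ΔT,m)
n=8, r=2 ⇒ 6 dimensionless groups

6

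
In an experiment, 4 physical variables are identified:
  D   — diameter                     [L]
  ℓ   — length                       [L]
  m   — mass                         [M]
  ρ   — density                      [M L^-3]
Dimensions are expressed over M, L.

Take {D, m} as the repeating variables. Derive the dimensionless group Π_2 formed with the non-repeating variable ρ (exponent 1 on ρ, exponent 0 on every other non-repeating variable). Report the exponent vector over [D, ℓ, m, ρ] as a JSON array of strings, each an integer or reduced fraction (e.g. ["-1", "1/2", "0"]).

Exponent matrix [M,L] × [D,ℓ,m,ρ]:
  M: [ 0  0  1  1]
  L: [ 1  1  0 -3]
Echelon form has 2 nonzero rows (pivots: D,m)
Pivot set = {D,m}, free = {ℓ,ρ}
RREF:
  r0: [   1    1    0   -3]
  r1: [   0    0    1    1]
Fix exponent of ρ at 1, ℓ at 0; solve each RREF row for its pivot's exponent:
  r0: exp(D) + (-3)·1 = 0 ⇒ exp(D) = 3
  r1: exp(m) + (1)·1 = 0 ⇒ exp(m) = -1
Π_2 = D^3 · m^-1 · ρ

["3", "0", "-1", "1"]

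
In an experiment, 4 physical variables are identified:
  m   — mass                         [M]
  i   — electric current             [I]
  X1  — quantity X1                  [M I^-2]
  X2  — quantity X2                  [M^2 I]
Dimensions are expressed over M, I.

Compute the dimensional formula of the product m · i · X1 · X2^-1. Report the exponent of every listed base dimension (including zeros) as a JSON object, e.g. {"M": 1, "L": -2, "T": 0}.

Exponent matrix [M,I] × [m,i,X1,X2]:
  M: [ 1  0  1  2]
  I: [ 0  1 -2  1]
  [M]: (1)·1+(1)·0+(1)·1+(-1)·2 = 0
  [I]: (1)·0+(1)·1+(1)·-2+(-1)·1 = -2
⇒ I^-2

{"M": 0, "I": -2}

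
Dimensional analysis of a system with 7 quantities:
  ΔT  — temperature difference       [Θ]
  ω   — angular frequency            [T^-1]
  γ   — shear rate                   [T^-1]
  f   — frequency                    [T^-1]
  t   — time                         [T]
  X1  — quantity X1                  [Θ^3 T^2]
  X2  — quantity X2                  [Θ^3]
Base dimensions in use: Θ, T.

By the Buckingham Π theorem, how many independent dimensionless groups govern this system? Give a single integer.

Exponent matrix [Θ,T] × [ΔT,ω,γ,f,t,X1,X2]:
  Θ: [ 1  0  0  0  0  3  3]
  T: [ 0 -1 -1 -1  1  2  0]
RREF → pivots at {ΔT,ω} ⇒ r = 2
n=7, r=2 ⇒ 5 dimensionless groups

5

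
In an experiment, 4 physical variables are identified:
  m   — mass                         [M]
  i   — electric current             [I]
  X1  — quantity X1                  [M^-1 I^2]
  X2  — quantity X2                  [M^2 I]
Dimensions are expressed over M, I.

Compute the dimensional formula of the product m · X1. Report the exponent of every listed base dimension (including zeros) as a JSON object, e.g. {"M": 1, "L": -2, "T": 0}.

Dimensional matrix (M×I by m×i×X1×X2):
  M: [ 1  0 -1  2]
  I: [ 0  1  2  1]
  [M]: (1)·1+(1)·-1 = 0
  [I]: (1)·0+(1)·2 = 2
⇒ I^2

{"M": 0, "I": 2}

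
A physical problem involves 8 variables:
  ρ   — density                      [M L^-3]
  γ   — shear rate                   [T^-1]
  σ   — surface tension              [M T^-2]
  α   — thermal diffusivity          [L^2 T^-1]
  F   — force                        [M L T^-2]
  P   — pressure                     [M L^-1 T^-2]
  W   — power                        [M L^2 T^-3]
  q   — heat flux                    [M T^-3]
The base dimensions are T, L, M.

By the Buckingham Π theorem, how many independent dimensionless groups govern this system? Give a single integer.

Exponent matrix [T,L,M] × [ρ,γ,σ,α,F,P,W,q]:
  T: [ 0 -1 -2 -1 -2 -2 -3 -3]
  L: [-3  0  0  2  1 -1  2  0]
  M: [ 1  0  1  0  1  1  1  1]
Echelon form has 3 nonzero rows (pivots: ρ,γ,σ)
n=8, r=3 ⇒ 5 dimensionless groups

5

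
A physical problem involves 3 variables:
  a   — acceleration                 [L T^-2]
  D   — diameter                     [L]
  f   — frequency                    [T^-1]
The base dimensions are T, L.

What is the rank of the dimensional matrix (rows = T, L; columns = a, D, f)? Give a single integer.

Exponent matrix [T,L] × [a,D,f]:
  T: [-2  0 -1]
  L: [ 1  1  0]
RREF → pivots at {a,D} ⇒ r = 2

2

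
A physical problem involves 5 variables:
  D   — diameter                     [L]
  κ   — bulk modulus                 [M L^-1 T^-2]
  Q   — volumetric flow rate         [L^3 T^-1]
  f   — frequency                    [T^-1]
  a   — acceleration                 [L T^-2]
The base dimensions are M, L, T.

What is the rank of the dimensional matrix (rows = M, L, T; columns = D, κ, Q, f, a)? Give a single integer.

Exponent matrix [M,L,T] × [D,κ,Q,f,a]:
  M: [ 0  1  0  0  0]
  L: [ 1 -1  3  0  1]
  T: [ 0 -2 -1 -1 -2]
Echelon form has 3 nonzero rows (pivots: D,κ,Q)

3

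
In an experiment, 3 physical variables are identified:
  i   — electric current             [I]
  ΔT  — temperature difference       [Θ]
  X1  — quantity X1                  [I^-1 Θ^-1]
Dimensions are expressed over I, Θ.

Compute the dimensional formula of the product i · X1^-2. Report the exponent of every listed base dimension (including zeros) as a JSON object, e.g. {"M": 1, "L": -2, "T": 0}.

{"I": 3, "Θ": 2}

Dimensional matrix (I×Θ by i×ΔT×X1):
  I: [ 1  0 -1]
  Θ: [ 0  1 -1]
  [I]: (1)·1+(-2)·-1 = 3
  [Θ]: (1)·0+(-2)·-1 = 2
⇒ I^3 Θ^2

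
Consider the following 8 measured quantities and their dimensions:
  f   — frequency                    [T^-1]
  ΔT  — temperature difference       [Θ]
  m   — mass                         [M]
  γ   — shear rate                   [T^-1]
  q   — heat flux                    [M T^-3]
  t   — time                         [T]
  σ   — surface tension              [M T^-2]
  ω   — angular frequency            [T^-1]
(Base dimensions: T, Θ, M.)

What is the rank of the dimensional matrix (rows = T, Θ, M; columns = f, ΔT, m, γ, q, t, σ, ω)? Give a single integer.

3

Dimensional matrix (T×Θ×M by f×ΔT×m×γ×q×t×σ×ω):
  T: [-1  0  0 -1 -3  1 -2 -1]
  Θ: [ 0  1  0  0  0  0  0  0]
  M: [ 0  0  1  0  1  0  1  0]
Row reduction gives pivot columns f,ΔT,m; rank = 3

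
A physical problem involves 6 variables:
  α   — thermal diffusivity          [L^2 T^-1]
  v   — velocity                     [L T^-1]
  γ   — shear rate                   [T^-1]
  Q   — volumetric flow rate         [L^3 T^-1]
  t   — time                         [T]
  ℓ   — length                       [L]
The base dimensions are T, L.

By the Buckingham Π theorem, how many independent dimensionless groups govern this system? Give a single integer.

Write exponents as rows T,L / cols α,v,γ,Q,t,ℓ:
  T: [-1 -1 -1 -1  1  0]
  L: [ 2  1  0  3  0  1]
Echelon form has 2 nonzero rows (pivots: α,v)
n=6, r=2 ⇒ 4 dimensionless groups

4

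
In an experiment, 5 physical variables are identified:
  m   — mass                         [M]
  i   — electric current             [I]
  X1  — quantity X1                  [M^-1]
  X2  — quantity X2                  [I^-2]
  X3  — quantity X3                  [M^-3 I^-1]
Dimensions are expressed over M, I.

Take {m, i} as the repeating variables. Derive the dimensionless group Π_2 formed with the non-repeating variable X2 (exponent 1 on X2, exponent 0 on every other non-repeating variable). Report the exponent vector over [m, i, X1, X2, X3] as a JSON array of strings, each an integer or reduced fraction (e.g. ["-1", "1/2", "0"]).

["0", "2", "0", "1", "0"]

Write exponents as rows M,I / cols m,i,X1,X2,X3:
  M: [ 1  0 -1  0 -3]
  I: [ 0  1  0 -2 -1]
RREF → pivots at {m,i} ⇒ r = 2
Pivot set = {m,i}, free = {X1,X2,X3}
RREF:
  r0: [   1    0   -1    0   -3]
  r1: [   0    1    0   -2   -1]
Fix exponent of X2 at 1, X1 at 0, X3 at 0; solve each RREF row for its pivot's exponent:
  r0: exp(m) + (0)·1 = 0 ⇒ exp(m) = 0
  r1: exp(i) + (-2)·1 = 0 ⇒ exp(i) = 2
Π_2 = i^2 · X2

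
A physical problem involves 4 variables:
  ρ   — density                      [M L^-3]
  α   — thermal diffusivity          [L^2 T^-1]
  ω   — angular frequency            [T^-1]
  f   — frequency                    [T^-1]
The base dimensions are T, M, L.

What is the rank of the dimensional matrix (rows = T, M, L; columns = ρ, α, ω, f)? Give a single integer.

Dimensional matrix (T×M×L by ρ×α×ω×f):
  T: [ 0 -1 -1 -1]
  M: [ 1  0  0  0]
  L: [-3  2  0  0]
RREF → pivots at {ρ,α,ω} ⇒ r = 3

3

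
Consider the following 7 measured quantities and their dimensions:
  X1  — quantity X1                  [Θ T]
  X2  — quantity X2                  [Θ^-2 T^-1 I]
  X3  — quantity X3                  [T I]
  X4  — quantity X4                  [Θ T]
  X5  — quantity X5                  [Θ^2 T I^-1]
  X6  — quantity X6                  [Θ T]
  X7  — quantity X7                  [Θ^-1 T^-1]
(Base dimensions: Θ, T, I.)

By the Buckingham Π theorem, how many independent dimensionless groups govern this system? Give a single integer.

Dimensional matrix (Θ×T×I by X1×X2×X3×X4×X5×X6×X7):
  Θ: [ 1 -2  0  1  2  1 -1]
  T: [ 1 -1  1  1  1  1 -1]
  I: [ 0  1  1  0 -1  0  0]
Row reduction gives pivot columns X1,X2; rank = 2
Π count = n − r = 7 − 2 = 5

5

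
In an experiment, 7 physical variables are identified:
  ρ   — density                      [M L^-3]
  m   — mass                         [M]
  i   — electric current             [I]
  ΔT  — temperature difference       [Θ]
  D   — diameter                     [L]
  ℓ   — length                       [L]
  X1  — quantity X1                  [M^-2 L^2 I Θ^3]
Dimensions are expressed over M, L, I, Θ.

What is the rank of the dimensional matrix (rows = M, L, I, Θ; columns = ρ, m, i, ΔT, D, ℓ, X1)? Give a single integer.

Exponent matrix [M,L,I,Θ] × [ρ,m,i,ΔT,D,ℓ,X1]:
  M: [ 1  1  0  0  0  0 -2]
  L: [-3  0  0  0  1  1  2]
  I: [ 0  0  1  0  0  0  1]
  Θ: [ 0  0  0  1  0  0  3]
RREF → pivots at {ρ,m,i,ΔT} ⇒ r = 4

4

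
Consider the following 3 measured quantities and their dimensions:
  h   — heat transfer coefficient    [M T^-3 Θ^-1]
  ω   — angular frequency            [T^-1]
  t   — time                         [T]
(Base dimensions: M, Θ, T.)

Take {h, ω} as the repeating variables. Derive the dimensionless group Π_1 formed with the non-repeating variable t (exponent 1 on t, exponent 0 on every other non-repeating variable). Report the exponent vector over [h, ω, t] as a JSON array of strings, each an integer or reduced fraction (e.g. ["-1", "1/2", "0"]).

["0", "1", "1"]

Write exponents as rows M,Θ,T / cols h,ω,t:
  M: [ 1  0  0]
  Θ: [-1  0  0]
  T: [-3 -1  1]
Echelon form has 2 nonzero rows (pivots: h,ω)
Pivot set = {h,ω}, free = {t}
RREF:
  r0: [   1    0    0]
  r1: [   0    1   -1]
  r2: [   0    0    0]
Fix exponent of t at 1; solve each RREF row for its pivot's exponent:
  r0: exp(h) + (0)·1 = 0 ⇒ exp(h) = 0
  r1: exp(ω) + (-1)·1 = 0 ⇒ exp(ω) = 1
Π_1 = ω · t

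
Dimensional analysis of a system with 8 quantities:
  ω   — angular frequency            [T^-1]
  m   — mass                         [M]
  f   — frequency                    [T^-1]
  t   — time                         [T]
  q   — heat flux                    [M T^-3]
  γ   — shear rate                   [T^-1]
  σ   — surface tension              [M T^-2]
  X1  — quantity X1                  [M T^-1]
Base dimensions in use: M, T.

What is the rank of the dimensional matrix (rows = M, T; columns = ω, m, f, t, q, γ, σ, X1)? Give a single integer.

Exponent matrix [M,T] × [ω,m,f,t,q,γ,σ,X1]:
  M: [ 0  1  0  0  1  0  1  1]
  T: [-1  0 -1  1 -3 -1 -2 -1]
Row reduction gives pivot columns ω,m; rank = 2

2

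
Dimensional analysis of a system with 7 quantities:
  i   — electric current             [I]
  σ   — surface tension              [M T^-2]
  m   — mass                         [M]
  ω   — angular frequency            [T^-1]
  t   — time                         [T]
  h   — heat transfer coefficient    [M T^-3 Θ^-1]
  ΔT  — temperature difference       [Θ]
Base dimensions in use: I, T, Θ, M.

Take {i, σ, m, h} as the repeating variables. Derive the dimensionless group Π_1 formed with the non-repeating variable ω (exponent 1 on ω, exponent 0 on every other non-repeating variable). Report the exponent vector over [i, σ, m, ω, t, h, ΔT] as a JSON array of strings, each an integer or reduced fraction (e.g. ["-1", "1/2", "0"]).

["0", "-1/2", "1/2", "1", "0", "0", "0"]

Write exponents as rows I,T,Θ,M / cols i,σ,m,ω,t,h,ΔT:
  I: [ 1  0  0  0  0  0  0]
  T: [ 0 -2  0 -1  1 -3  0]
  Θ: [ 0  0  0  0  0 -1  1]
  M: [ 0  1  1  0  0  1  0]
RREF → pivots at {i,σ,m,h} ⇒ r = 4
Repeat: i,σ,m,h; free: ω,t,ΔT
RREF:
  r0: [   1    0    0    0    0    0    0]
  r1: [   0    1    0  1/2 -1/2    0  3/2]
  r2: [   0    0    1 -1/2  1/2    0 -1/2]
  r3: [   0    0    0    0    0    1   -1]
Fix exponent of ω at 1, t at 0, ΔT at 0; solve each RREF row for its pivot's exponent:
  r0: exp(i) + (0)·1 = 0 ⇒ exp(i) = 0
  r1: exp(σ) + (1/2)·1 = 0 ⇒ exp(σ) = -1/2
  r2: exp(m) + (-1/2)·1 = 0 ⇒ exp(m) = 1/2
  r3: exp(h) + (0)·1 = 0 ⇒ exp(h) = 0
Π_1 = σ^(-1/2) · m^(1/2) · ω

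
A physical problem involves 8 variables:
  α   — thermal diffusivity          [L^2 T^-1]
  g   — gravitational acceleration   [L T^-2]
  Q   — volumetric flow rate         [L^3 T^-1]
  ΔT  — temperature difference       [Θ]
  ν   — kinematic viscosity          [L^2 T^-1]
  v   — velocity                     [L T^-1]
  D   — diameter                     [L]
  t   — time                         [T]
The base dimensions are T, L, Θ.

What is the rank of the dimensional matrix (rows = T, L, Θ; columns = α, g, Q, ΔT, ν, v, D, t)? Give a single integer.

3

Dimensional matrix (T×L×Θ by α×g×Q×ΔT×ν×v×D×t):
  T: [-1 -2 -1  0 -1 -1  0  1]
  L: [ 2  1  3  0  2  1  1  0]
  Θ: [ 0  0  0  1  0  0  0  0]
Row reduction gives pivot columns α,g,ΔT; rank = 3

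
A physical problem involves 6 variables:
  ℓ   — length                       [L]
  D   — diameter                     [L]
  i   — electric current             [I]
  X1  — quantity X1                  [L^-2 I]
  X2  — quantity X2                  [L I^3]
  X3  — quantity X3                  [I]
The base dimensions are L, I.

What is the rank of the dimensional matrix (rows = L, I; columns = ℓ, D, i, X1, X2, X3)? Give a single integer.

Write exponents as rows L,I / cols ℓ,D,i,X1,X2,X3:
  L: [ 1  1  0 -2  1  0]
  I: [ 0  0  1  1  3  1]
Row reduction gives pivot columns ℓ,i; rank = 2

2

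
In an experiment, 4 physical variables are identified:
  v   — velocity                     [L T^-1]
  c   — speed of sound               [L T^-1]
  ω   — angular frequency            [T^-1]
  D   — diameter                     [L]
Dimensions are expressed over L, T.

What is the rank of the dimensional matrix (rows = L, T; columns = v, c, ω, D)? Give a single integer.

2

Dimensional matrix (L×T by v×c×ω×D):
  L: [ 1  1  0  1]
  T: [-1 -1 -1  0]
Row reduction gives pivot columns v,ω; rank = 2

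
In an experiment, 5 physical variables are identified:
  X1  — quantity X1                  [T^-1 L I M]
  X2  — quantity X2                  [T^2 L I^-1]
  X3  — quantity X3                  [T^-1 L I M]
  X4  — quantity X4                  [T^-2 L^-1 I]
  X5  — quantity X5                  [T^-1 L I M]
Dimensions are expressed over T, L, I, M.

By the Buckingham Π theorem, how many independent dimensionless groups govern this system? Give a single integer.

3

Dimensional matrix (T×L×I×M by X1×X2×X3×X4×X5):
  T: [-1  2 -1 -2 -1]
  L: [ 1  1  1 -1  1]
  I: [ 1 -1  1  1  1]
  M: [ 1  0  1  0  1]
Echelon form has 2 nonzero rows (pivots: X1,X2)
Π count = n − r = 5 − 2 = 3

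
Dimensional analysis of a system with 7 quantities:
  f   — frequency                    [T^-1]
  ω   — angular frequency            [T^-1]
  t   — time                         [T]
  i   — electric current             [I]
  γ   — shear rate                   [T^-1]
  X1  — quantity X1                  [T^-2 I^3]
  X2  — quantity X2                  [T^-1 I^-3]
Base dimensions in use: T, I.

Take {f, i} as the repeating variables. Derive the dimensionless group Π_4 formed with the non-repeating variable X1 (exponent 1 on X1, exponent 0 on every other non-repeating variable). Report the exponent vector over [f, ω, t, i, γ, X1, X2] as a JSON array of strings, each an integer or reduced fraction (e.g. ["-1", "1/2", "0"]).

Write exponents as rows T,I / cols f,ω,t,i,γ,X1,X2:
  T: [-1 -1  1  0 -1 -2 -1]
  I: [ 0  0  0  1  0  3 -3]
Row reduction gives pivot columns f,i; rank = 2
Pivot set = {f,i}, free = {ω,t,γ,X1,X2}
RREF:
  r0: [   1    1   -1    0    1    2    1]
  r1: [   0    0    0    1    0    3   -3]
Fix exponent of X1 at 1, ω at 0, t at 0, γ at 0, X2 at 0; solve each RREF row for its pivot's exponent:
  r0: exp(f) + (2)·1 = 0 ⇒ exp(f) = -2
  r1: exp(i) + (3)·1 = 0 ⇒ exp(i) = -3
Π_4 = f^-2 · i^-3 · X1

["-2", "0", "0", "-3", "0", "1", "0"]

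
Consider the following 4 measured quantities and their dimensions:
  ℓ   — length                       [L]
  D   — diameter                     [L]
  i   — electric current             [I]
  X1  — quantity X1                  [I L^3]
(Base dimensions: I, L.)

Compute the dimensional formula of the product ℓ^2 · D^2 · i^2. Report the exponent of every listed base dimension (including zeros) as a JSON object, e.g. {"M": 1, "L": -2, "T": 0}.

Dimensional matrix (I×L by ℓ×D×i×X1):
  I: [ 0  0  1  1]
  L: [ 1  1  0  3]
  [I]: (2)·0+(2)·0+(2)·1 = 2
  [L]: (2)·1+(2)·1+(2)·0 = 4
⇒ I^2 L^4

{"I": 2, "L": 4}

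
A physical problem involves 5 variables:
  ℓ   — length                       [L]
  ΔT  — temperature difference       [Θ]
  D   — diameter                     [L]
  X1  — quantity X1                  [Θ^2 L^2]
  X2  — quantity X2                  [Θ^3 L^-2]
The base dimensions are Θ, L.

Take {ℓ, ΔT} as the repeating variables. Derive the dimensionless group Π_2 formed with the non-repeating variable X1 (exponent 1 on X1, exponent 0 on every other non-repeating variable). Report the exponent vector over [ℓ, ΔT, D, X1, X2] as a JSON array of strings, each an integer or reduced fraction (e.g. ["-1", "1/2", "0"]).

["-2", "-2", "0", "1", "0"]

Dimensional matrix (Θ×L by ℓ×ΔT×D×X1×X2):
  Θ: [ 0  1  0  2  3]
  L: [ 1  0  1  2 -2]
Echelon form has 2 nonzero rows (pivots: ℓ,ΔT)
Pivot set = {ℓ,ΔT}, free = {D,X1,X2}
RREF:
  r0: [   1    0    1    2   -2]
  r1: [   0    1    0    2    3]
Fix exponent of X1 at 1, D at 0, X2 at 0; solve each RREF row for its pivot's exponent:
  r0: exp(ℓ) + (2)·1 = 0 ⇒ exp(ℓ) = -2
  r1: exp(ΔT) + (2)·1 = 0 ⇒ exp(ΔT) = -2
Π_2 = ℓ^-2 · ΔT^-2 · X1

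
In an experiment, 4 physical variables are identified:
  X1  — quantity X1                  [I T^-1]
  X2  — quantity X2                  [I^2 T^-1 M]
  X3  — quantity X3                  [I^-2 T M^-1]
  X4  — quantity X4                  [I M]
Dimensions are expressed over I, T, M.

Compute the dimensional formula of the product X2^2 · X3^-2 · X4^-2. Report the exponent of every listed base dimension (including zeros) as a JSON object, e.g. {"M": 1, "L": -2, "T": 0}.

{"I": 6, "T": -4, "M": 2}

Write exponents as rows I,T,M / cols X1,X2,X3,X4:
  I: [ 1  2 -2  1]
  T: [-1 -1  1  0]
  M: [ 0  1 -1  1]
  [I]: (2)·2+(-2)·-2+(-2)·1 = 6
  [T]: (2)·-1+(-2)·1+(-2)·0 = -4
  [M]: (2)·1+(-2)·-1+(-2)·1 = 2
⇒ I^6 T^-4 M^2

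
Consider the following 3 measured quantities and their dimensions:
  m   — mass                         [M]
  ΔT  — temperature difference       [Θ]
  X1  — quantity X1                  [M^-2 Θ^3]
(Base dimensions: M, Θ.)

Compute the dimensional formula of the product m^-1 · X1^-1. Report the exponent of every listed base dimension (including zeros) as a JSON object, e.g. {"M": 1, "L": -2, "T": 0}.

Dimensional matrix (M×Θ by m×ΔT×X1):
  M: [ 1  0 -2]
  Θ: [ 0  1  3]
  [M]: (-1)·1+(-1)·-2 = 1
  [Θ]: (-1)·0+(-1)·3 = -3
⇒ M Θ^-3

{"M": 1, "Θ": -3}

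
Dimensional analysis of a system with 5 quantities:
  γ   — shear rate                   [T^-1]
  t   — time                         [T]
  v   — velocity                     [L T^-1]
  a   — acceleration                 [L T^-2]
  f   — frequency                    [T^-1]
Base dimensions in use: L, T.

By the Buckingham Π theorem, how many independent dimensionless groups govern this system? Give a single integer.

Exponent matrix [L,T] × [γ,t,v,a,f]:
  L: [ 0  0  1  1  0]
  T: [-1  1 -1 -2 -1]
Echelon form has 2 nonzero rows (pivots: γ,v)
5 vars − rank 2 = 3 Π groups

3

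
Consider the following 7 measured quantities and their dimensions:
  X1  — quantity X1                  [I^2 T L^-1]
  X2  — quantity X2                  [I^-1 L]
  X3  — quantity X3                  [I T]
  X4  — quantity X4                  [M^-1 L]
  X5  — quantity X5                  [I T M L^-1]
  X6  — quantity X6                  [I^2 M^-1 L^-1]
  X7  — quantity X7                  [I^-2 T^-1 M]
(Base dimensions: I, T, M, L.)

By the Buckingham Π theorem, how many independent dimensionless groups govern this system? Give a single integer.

Write exponents as rows I,T,M,L / cols X1,X2,X3,X4,X5,X6,X7:
  I: [ 2 -1  1  0  1  2 -2]
  T: [ 1  0  1  0  1  0 -1]
  M: [ 0  0  0 -1  1 -1  1]
  L: [-1  1  0  1 -1 -1  0]
Echelon form has 3 nonzero rows (pivots: X1,X2,X4)
7 vars − rank 3 = 4 Π groups

4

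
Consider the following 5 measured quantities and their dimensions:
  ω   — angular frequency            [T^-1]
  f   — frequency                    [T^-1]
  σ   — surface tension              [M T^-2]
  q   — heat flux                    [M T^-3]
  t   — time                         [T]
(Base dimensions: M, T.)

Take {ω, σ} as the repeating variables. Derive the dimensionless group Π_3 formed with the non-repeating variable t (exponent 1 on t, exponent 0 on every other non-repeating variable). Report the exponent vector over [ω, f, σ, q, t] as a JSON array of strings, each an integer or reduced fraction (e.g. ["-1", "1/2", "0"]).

Exponent matrix [M,T] × [ω,f,σ,q,t]:
  M: [ 0  0  1  1  0]
  T: [-1 -1 -2 -3  1]
Row reduction gives pivot columns ω,σ; rank = 2
Repeat: ω,σ; free: f,q,t
RREF:
  r0: [   1    1    0    1   -1]
  r1: [   0    0    1    1    0]
Fix exponent of t at 1, f at 0, q at 0; solve each RREF row for its pivot's exponent:
  r0: exp(ω) + (-1)·1 = 0 ⇒ exp(ω) = 1
  r1: exp(σ) + (0)·1 = 0 ⇒ exp(σ) = 0
Π_3 = ω · t

["1", "0", "0", "0", "1"]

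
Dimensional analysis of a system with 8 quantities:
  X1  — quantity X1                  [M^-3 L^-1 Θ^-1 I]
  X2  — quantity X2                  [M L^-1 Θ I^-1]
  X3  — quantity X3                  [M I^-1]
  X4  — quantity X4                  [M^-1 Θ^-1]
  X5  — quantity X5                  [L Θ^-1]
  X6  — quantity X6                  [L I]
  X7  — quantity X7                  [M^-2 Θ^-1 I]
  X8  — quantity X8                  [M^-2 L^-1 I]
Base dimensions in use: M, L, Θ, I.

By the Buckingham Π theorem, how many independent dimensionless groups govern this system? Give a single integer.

Write exponents as rows M,L,Θ,I / cols X1,X2,X3,X4,X5,X6,X7,X8:
  M: [-3  1  1 -1  0  0 -2 -2]
  L: [-1 -1  0  0  1  1  0 -1]
  Θ: [-1  1  0 -1 -1  0 -1  0]
  I: [ 1 -1 -1  0  0  1  1  1]
Echelon form has 3 nonzero rows (pivots: X1,X2,X3)
n=8, r=3 ⇒ 5 dimensionless groups

5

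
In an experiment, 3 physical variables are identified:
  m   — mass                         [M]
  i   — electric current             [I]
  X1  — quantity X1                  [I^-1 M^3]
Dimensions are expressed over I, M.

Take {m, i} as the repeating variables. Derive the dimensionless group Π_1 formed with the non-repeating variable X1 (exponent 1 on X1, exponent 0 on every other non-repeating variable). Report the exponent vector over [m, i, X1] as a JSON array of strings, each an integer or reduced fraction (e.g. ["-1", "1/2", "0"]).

Exponent matrix [I,M] × [m,i,X1]:
  I: [ 0  1 -1]
  M: [ 1  0  3]
Echelon form has 2 nonzero rows (pivots: m,i)
Pivot set = {m,i}, free = {X1}
RREF:
  r0: [   1    0    3]
  r1: [   0    1   -1]
Fix exponent of X1 at 1; solve each RREF row for its pivot's exponent:
  r0: exp(m) + (3)·1 = 0 ⇒ exp(m) = -3
  r1: exp(i) + (-1)·1 = 0 ⇒ exp(i) = 1
Π_1 = m^-3 · i · X1

["-3", "1", "1"]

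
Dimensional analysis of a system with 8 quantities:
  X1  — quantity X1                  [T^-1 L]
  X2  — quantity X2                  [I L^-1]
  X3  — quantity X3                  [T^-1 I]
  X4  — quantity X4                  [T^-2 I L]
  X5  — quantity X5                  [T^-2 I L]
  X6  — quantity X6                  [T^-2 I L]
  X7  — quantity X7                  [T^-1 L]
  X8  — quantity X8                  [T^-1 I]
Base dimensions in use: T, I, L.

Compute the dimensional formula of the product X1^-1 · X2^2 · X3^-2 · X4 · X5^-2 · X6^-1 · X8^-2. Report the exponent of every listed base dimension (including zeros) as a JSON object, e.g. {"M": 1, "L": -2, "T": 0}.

{"T": 9, "I": -4, "L": -5}

Write exponents as rows T,I,L / cols X1,X2,X3,X4,X5,X6,X7,X8:
  T: [-1  0 -1 -2 -2 -2 -1 -1]
  I: [ 0  1  1  1  1  1  0  1]
  L: [ 1 -1  0  1  1  1  1  0]
  [T]: (-1)·-1+(2)·0+(-2)·-1+(1)·-2+(-2)·-2+(-1)·-2+(-2)·-1 = 9
  [I]: (-1)·0+(2)·1+(-2)·1+(1)·1+(-2)·1+(-1)·1+(-2)·1 = -4
  [L]: (-1)·1+(2)·-1+(-2)·0+(1)·1+(-2)·1+(-1)·1+(-2)·0 = -5
⇒ T^9 I^-4 L^-5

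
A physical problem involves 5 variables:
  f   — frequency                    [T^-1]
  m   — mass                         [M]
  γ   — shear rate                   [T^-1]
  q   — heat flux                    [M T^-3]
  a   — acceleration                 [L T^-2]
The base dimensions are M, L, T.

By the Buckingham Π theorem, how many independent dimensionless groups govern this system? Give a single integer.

2

Write exponents as rows M,L,T / cols f,m,γ,q,a:
  M: [ 0  1  0  1  0]
  L: [ 0  0  0  0  1]
  T: [-1  0 -1 -3 -2]
Row reduction gives pivot columns f,m,a; rank = 3
5 vars − rank 3 = 2 Π groups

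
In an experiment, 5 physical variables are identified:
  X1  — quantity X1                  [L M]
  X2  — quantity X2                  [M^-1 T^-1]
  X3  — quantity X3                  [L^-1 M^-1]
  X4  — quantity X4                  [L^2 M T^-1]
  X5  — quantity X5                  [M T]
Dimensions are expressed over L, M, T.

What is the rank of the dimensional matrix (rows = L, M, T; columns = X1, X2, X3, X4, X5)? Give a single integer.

2

Exponent matrix [L,M,T] × [X1,X2,X3,X4,X5]:
  L: [ 1  0 -1  2  0]
  M: [ 1 -1 -1  1  1]
  T: [ 0 -1  0 -1  1]
Row reduction gives pivot columns X1,X2; rank = 2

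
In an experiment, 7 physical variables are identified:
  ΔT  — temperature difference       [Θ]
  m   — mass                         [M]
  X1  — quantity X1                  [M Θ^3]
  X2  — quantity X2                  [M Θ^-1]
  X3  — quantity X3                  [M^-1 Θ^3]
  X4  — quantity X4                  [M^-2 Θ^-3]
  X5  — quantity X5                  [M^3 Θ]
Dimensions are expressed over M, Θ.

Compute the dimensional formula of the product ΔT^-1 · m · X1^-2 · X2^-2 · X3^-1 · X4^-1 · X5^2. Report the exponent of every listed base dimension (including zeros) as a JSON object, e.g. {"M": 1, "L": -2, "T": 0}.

{"M": 6, "Θ": -3}

Exponent matrix [M,Θ] × [ΔT,m,X1,X2,X3,X4,X5]:
  M: [ 0  1  1  1 -1 -2  3]
  Θ: [ 1  0  3 -1  3 -3  1]
  [M]: (-1)·0+(1)·1+(-2)·1+(-2)·1+(-1)·-1+(-1)·-2+(2)·3 = 6
  [Θ]: (-1)·1+(1)·0+(-2)·3+(-2)·-1+(-1)·3+(-1)·-3+(2)·1 = -3
⇒ M^6 Θ^-3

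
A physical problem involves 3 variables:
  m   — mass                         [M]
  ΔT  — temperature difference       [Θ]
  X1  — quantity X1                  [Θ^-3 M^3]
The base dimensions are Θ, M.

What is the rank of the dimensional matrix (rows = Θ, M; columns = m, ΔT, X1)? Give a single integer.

2

Exponent matrix [Θ,M] × [m,ΔT,X1]:
  Θ: [ 0  1 -3]
  M: [ 1  0  3]
RREF → pivots at {m,ΔT} ⇒ r = 2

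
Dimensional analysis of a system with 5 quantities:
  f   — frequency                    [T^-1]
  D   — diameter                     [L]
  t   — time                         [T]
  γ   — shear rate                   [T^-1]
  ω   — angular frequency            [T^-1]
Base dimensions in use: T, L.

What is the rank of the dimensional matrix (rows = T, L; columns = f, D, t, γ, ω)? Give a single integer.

Dimensional matrix (T×L by f×D×t×γ×ω):
  T: [-1  0  1 -1 -1]
  L: [ 0  1  0  0  0]
Row reduction gives pivot columns f,D; rank = 2

2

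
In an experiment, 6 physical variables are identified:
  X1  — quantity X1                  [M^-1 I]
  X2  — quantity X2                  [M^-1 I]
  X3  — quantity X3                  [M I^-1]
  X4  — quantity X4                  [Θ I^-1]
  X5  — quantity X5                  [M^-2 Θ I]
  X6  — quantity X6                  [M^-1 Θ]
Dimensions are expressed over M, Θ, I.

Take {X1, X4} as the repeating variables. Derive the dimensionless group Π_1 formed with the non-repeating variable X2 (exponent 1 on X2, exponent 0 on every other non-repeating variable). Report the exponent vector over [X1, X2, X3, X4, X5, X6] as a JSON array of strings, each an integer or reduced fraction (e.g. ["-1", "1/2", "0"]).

["-1", "1", "0", "0", "0", "0"]

Dimensional matrix (M×Θ×I by X1×X2×X3×X4×X5×X6):
  M: [-1 -1  1  0 -2 -1]
  Θ: [ 0  0  0  1  1  1]
  I: [ 1  1 -1 -1  1  0]
Row reduction gives pivot columns X1,X4; rank = 2
Pivot set = {X1,X4}, free = {X2,X3,X5,X6}
RREF:
  r0: [   1    1   -1    0    2    1]
  r1: [   0    0    0    1    1    1]
  r2: [   0    0    0    0    0    0]
Fix exponent of X2 at 1, X3 at 0, X5 at 0, X6 at 0; solve each RREF row for its pivot's exponent:
  r0: exp(X1) + (1)·1 = 0 ⇒ exp(X1) = -1
  r1: exp(X4) + (0)·1 = 0 ⇒ exp(X4) = 0
Π_1 = X1^-1 · X2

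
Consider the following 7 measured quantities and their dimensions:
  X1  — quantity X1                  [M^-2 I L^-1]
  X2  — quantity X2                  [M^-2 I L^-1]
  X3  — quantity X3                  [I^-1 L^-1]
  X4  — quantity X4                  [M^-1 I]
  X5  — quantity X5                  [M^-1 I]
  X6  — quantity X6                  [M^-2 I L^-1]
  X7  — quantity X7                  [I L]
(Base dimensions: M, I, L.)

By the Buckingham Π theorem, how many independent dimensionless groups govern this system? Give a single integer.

Dimensional matrix (M×I×L by X1×X2×X3×X4×X5×X6×X7):
  M: [-2 -2  0 -1 -1 -2  0]
  I: [ 1  1 -1  1  1  1  1]
  L: [-1 -1 -1  0  0 -1  1]
RREF → pivots at {X1,X3} ⇒ r = 2
Π count = n − r = 7 − 2 = 5

5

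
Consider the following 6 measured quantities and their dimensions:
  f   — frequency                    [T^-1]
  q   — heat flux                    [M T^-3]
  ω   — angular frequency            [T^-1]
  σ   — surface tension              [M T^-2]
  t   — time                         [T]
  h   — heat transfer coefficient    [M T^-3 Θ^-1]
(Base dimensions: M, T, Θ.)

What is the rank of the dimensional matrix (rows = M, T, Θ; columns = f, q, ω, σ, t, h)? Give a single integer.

Dimensional matrix (M×T×Θ by f×q×ω×σ×t×h):
  M: [ 0  1  0  1  0  1]
  T: [-1 -3 -1 -2  1 -3]
  Θ: [ 0  0  0  0  0 -1]
Row reduction gives pivot columns f,q,h; rank = 3

3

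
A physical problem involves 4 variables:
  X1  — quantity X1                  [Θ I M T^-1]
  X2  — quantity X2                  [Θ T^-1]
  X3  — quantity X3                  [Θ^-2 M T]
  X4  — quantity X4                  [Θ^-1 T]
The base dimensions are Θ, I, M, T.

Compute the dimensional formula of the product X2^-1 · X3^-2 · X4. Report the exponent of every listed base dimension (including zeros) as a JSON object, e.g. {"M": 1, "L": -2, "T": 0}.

{"Θ": 2, "I": 0, "M": -2, "T": 0}

Write exponents as rows Θ,I,M,T / cols X1,X2,X3,X4:
  Θ: [ 1  1 -2 -1]
  I: [ 1  0  0  0]
  M: [ 1  0  1  0]
  T: [-1 -1  1  1]
  [Θ]: (-1)·1+(-2)·-2+(1)·-1 = 2
  [I]: (-1)·0+(-2)·0+(1)·0 = 0
  [M]: (-1)·0+(-2)·1+(1)·0 = -2
  [T]: (-1)·-1+(-2)·1+(1)·1 = 0
⇒ Θ^2 M^-2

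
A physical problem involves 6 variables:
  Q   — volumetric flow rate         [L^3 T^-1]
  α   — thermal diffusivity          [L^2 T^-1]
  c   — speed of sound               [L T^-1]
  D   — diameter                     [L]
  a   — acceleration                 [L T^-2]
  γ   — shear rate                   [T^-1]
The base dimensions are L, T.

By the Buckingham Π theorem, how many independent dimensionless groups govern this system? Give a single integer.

Exponent matrix [L,T] × [Q,α,c,D,a,γ]:
  L: [ 3  2  1  1  1  0]
  T: [-1 -1 -1  0 -2 -1]
RREF → pivots at {Q,α} ⇒ r = 2
n=6, r=2 ⇒ 4 dimensionless groups

4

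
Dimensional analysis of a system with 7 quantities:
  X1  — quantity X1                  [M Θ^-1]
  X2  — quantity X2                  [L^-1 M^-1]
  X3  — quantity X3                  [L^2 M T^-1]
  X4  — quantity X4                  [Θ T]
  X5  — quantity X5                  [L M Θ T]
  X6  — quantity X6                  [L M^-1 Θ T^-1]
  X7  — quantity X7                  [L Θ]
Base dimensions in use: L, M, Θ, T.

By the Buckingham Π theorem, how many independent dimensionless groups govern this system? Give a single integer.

Dimensional matrix (L×M×Θ×T by X1×X2×X3×X4×X5×X6×X7):
  L: [ 0 -1  2  0  1  1  1]
  M: [ 1 -1  1  0  1 -1  0]
  Θ: [-1  0  0  1  1  1  1]
  T: [ 0  0 -1  1  1 -1  0]
Row reduction gives pivot columns X1,X2,X3; rank = 3
Π count = n − r = 7 − 3 = 4

4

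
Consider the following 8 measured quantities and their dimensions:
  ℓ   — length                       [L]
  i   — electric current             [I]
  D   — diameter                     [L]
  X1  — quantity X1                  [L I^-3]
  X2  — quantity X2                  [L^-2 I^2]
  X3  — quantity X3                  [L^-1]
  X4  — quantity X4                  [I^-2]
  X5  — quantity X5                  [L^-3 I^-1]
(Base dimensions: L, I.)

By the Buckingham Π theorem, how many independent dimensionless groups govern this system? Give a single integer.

Exponent matrix [L,I] × [ℓ,i,D,X1,X2,X3,X4,X5]:
  L: [ 1  0  1  1 -2 -1  0 -3]
  I: [ 0  1  0 -3  2  0 -2 -1]
Row reduction gives pivot columns ℓ,i; rank = 2
Π count = n − r = 8 − 2 = 6

6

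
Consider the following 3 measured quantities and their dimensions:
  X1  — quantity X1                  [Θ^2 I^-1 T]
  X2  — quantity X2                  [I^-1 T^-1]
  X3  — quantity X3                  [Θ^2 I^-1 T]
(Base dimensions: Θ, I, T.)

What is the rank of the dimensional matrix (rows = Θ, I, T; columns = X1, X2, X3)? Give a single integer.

Exponent matrix [Θ,I,T] × [X1,X2,X3]:
  Θ: [ 2  0  2]
  I: [-1 -1 -1]
  T: [ 1 -1  1]
Row reduction gives pivot columns X1,X2; rank = 2

2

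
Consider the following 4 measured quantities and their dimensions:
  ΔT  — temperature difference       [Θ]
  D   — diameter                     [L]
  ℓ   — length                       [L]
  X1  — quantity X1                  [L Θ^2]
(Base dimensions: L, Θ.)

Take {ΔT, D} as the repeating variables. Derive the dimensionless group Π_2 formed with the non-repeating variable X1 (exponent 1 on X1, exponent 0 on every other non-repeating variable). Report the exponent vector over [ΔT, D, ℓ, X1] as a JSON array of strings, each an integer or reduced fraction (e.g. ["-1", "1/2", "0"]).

Exponent matrix [L,Θ] × [ΔT,D,ℓ,X1]:
  L: [ 0  1  1  1]
  Θ: [ 1  0  0  2]
RREF → pivots at {ΔT,D} ⇒ r = 2
Repeat: ΔT,D; free: ℓ,X1
RREF:
  r0: [   1    0    0    2]
  r1: [   0    1    1    1]
Fix exponent of X1 at 1, ℓ at 0; solve each RREF row for its pivot's exponent:
  r0: exp(ΔT) + (2)·1 = 0 ⇒ exp(ΔT) = -2
  r1: exp(D) + (1)·1 = 0 ⇒ exp(D) = -1
Π_2 = ΔT^-2 · D^-1 · X1

["-2", "-1", "0", "1"]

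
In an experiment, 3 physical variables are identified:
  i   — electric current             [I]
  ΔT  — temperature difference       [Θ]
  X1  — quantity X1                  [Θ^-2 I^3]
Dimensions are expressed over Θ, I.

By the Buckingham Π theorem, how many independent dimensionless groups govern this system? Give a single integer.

Dimensional matrix (Θ×I by i×ΔT×X1):
  Θ: [ 0  1 -2]
  I: [ 1  0  3]
RREF → pivots at {i,ΔT} ⇒ r = 2
n=3, r=2 ⇒ 1 dimensionless group

1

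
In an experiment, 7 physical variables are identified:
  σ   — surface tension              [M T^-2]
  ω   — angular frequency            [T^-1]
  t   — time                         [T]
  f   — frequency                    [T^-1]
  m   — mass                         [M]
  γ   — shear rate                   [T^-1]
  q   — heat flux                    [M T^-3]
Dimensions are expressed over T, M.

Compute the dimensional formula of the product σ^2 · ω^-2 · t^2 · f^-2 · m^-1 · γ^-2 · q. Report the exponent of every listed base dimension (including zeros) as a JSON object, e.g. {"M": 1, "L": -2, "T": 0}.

Write exponents as rows T,M / cols σ,ω,t,f,m,γ,q:
  T: [-2 -1  1 -1  0 -1 -3]
  M: [ 1  0  0  0  1  0  1]
  [T]: (2)·-2+(-2)·-1+(2)·1+(-2)·-1+(-1)·0+(-2)·-1+(1)·-3 = 1
  [M]: (2)·1+(-2)·0+(2)·0+(-2)·0+(-1)·1+(-2)·0+(1)·1 = 2
⇒ T M^2

{"T": 1, "M": 2}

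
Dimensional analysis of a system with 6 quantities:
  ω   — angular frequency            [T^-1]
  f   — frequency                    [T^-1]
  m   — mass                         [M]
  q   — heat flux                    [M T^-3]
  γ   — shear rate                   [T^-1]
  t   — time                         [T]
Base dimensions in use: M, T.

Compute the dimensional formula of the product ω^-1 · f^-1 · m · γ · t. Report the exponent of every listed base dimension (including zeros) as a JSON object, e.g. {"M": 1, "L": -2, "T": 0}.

{"M": 1, "T": 2}

Exponent matrix [M,T] × [ω,f,m,q,γ,t]:
  M: [ 0  0  1  1  0  0]
  T: [-1 -1  0 -3 -1  1]
  [M]: (-1)·0+(-1)·0+(1)·1+(1)·0+(1)·0 = 1
  [T]: (-1)·-1+(-1)·-1+(1)·0+(1)·-1+(1)·1 = 2
⇒ M T^2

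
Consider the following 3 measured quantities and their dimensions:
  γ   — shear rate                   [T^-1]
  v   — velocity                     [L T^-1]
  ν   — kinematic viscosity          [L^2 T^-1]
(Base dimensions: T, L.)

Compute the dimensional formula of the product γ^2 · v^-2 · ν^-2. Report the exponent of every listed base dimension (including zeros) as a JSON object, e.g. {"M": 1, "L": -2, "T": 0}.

{"T": 2, "L": -6}

Write exponents as rows T,L / cols γ,v,ν:
  T: [-1 -1 -1]
  L: [ 0  1  2]
  [T]: (2)·-1+(-2)·-1+(-2)·-1 = 2
  [L]: (2)·0+(-2)·1+(-2)·2 = -6
⇒ T^2 L^-6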